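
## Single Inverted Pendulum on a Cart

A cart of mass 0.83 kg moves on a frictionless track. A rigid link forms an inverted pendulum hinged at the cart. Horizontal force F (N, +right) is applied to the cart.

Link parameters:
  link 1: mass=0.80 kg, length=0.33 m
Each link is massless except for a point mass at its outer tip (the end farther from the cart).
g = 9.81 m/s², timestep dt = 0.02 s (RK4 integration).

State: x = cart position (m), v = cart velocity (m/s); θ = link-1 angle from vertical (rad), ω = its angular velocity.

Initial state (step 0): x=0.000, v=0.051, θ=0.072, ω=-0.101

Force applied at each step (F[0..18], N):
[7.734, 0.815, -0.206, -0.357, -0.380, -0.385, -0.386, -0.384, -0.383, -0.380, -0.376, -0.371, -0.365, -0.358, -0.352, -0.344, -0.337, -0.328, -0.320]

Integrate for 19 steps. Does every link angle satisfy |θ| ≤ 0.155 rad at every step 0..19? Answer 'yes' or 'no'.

apply F[0]=+7.734 → step 1: x=0.003, v=0.224, θ=0.065, ω=-0.581
apply F[1]=+0.815 → step 2: x=0.007, v=0.232, θ=0.054, ω=-0.572
apply F[2]=-0.206 → step 3: x=0.012, v=0.218, θ=0.043, ω=-0.501
apply F[3]=-0.357 → step 4: x=0.016, v=0.202, θ=0.034, ω=-0.431
apply F[4]=-0.380 → step 5: x=0.020, v=0.188, θ=0.026, ω=-0.368
apply F[5]=-0.385 → step 6: x=0.024, v=0.174, θ=0.019, ω=-0.315
apply F[6]=-0.386 → step 7: x=0.027, v=0.162, θ=0.013, ω=-0.268
apply F[7]=-0.384 → step 8: x=0.030, v=0.151, θ=0.008, ω=-0.227
apply F[8]=-0.383 → step 9: x=0.033, v=0.140, θ=0.004, ω=-0.193
apply F[9]=-0.380 → step 10: x=0.036, v=0.131, θ=0.000, ω=-0.162
apply F[10]=-0.376 → step 11: x=0.038, v=0.122, θ=-0.003, ω=-0.136
apply F[11]=-0.371 → step 12: x=0.040, v=0.114, θ=-0.005, ω=-0.114
apply F[12]=-0.365 → step 13: x=0.043, v=0.106, θ=-0.007, ω=-0.094
apply F[13]=-0.358 → step 14: x=0.045, v=0.099, θ=-0.009, ω=-0.077
apply F[14]=-0.352 → step 15: x=0.047, v=0.092, θ=-0.010, ω=-0.063
apply F[15]=-0.344 → step 16: x=0.048, v=0.086, θ=-0.011, ω=-0.050
apply F[16]=-0.337 → step 17: x=0.050, v=0.080, θ=-0.012, ω=-0.040
apply F[17]=-0.328 → step 18: x=0.052, v=0.075, θ=-0.013, ω=-0.030
apply F[18]=-0.320 → step 19: x=0.053, v=0.069, θ=-0.014, ω=-0.023
Max |angle| over trajectory = 0.072 rad; bound = 0.155 → within bound.

Answer: yes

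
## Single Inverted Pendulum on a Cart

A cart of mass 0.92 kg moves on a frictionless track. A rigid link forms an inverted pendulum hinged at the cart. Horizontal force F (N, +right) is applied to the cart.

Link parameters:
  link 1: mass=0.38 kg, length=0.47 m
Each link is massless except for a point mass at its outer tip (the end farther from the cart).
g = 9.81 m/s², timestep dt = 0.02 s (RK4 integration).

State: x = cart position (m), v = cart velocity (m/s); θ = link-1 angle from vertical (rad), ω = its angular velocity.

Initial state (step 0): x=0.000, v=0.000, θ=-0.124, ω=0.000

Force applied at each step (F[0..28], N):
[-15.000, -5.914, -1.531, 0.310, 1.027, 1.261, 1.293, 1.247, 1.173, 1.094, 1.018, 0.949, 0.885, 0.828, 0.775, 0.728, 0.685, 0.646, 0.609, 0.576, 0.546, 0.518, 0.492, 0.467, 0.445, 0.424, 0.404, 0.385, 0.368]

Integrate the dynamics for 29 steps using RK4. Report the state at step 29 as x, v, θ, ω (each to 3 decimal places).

Answer: x=-0.123, v=-0.048, θ=0.023, ω=-0.019

Derivation:
apply F[0]=-15.000 → step 1: x=-0.003, v=-0.314, θ=-0.118, ω=0.613
apply F[1]=-5.914 → step 2: x=-0.011, v=-0.434, θ=-0.104, ω=0.819
apply F[2]=-1.531 → step 3: x=-0.020, v=-0.459, θ=-0.087, ω=0.834
apply F[3]=+0.310 → step 4: x=-0.029, v=-0.447, θ=-0.071, ω=0.774
apply F[4]=+1.027 → step 5: x=-0.037, v=-0.419, θ=-0.056, ω=0.689
apply F[5]=+1.261 → step 6: x=-0.045, v=-0.388, θ=-0.043, ω=0.602
apply F[6]=+1.293 → step 7: x=-0.053, v=-0.357, θ=-0.032, ω=0.520
apply F[7]=+1.247 → step 8: x=-0.060, v=-0.328, θ=-0.023, ω=0.446
apply F[8]=+1.173 → step 9: x=-0.066, v=-0.301, θ=-0.014, ω=0.381
apply F[9]=+1.094 → step 10: x=-0.072, v=-0.276, θ=-0.007, ω=0.324
apply F[10]=+1.018 → step 11: x=-0.077, v=-0.253, θ=-0.001, ω=0.275
apply F[11]=+0.949 → step 12: x=-0.082, v=-0.233, θ=0.004, ω=0.232
apply F[12]=+0.885 → step 13: x=-0.086, v=-0.214, θ=0.008, ω=0.194
apply F[13]=+0.828 → step 14: x=-0.090, v=-0.197, θ=0.012, ω=0.162
apply F[14]=+0.775 → step 15: x=-0.094, v=-0.181, θ=0.015, ω=0.134
apply F[15]=+0.728 → step 16: x=-0.098, v=-0.167, θ=0.017, ω=0.109
apply F[16]=+0.685 → step 17: x=-0.101, v=-0.153, θ=0.019, ω=0.088
apply F[17]=+0.646 → step 18: x=-0.104, v=-0.141, θ=0.021, ω=0.070
apply F[18]=+0.609 → step 19: x=-0.107, v=-0.129, θ=0.022, ω=0.054
apply F[19]=+0.576 → step 20: x=-0.109, v=-0.119, θ=0.023, ω=0.041
apply F[20]=+0.546 → step 21: x=-0.111, v=-0.109, θ=0.023, ω=0.029
apply F[21]=+0.518 → step 22: x=-0.113, v=-0.099, θ=0.024, ω=0.019
apply F[22]=+0.492 → step 23: x=-0.115, v=-0.090, θ=0.024, ω=0.011
apply F[23]=+0.467 → step 24: x=-0.117, v=-0.082, θ=0.024, ω=0.004
apply F[24]=+0.445 → step 25: x=-0.119, v=-0.075, θ=0.024, ω=-0.003
apply F[25]=+0.424 → step 26: x=-0.120, v=-0.067, θ=0.024, ω=-0.008
apply F[26]=+0.404 → step 27: x=-0.121, v=-0.061, θ=0.024, ω=-0.012
apply F[27]=+0.385 → step 28: x=-0.122, v=-0.054, θ=0.024, ω=-0.016
apply F[28]=+0.368 → step 29: x=-0.123, v=-0.048, θ=0.023, ω=-0.019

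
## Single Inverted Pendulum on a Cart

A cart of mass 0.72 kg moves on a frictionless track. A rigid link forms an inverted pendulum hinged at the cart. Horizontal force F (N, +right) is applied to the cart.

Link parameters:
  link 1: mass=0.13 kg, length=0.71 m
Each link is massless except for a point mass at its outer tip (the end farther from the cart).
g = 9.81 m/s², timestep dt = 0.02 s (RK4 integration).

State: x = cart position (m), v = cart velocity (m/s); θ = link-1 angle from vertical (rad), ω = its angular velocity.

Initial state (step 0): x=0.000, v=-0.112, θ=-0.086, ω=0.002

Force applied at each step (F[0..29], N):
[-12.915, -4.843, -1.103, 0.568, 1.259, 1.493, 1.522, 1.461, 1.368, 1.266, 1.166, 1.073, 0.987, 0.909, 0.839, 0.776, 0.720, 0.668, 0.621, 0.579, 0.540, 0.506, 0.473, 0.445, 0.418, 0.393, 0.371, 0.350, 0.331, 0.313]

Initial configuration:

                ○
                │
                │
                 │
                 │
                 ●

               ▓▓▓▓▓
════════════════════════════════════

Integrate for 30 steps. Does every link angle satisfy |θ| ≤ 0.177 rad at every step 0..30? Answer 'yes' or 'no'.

Answer: yes

Derivation:
apply F[0]=-12.915 → step 1: x=-0.006, v=-0.467, θ=-0.081, ω=0.477
apply F[1]=-4.843 → step 2: x=-0.016, v=-0.599, θ=-0.070, ω=0.642
apply F[2]=-1.103 → step 3: x=-0.029, v=-0.628, θ=-0.057, ω=0.664
apply F[3]=+0.568 → step 4: x=-0.041, v=-0.610, θ=-0.044, ω=0.625
apply F[4]=+1.259 → step 5: x=-0.053, v=-0.574, θ=-0.032, ω=0.564
apply F[5]=+1.493 → step 6: x=-0.064, v=-0.531, θ=-0.022, ω=0.497
apply F[6]=+1.522 → step 7: x=-0.074, v=-0.489, θ=-0.012, ω=0.432
apply F[7]=+1.461 → step 8: x=-0.084, v=-0.448, θ=-0.004, ω=0.372
apply F[8]=+1.368 → step 9: x=-0.092, v=-0.410, θ=0.003, ω=0.318
apply F[9]=+1.266 → step 10: x=-0.100, v=-0.375, θ=0.008, ω=0.270
apply F[10]=+1.166 → step 11: x=-0.107, v=-0.343, θ=0.013, ω=0.228
apply F[11]=+1.073 → step 12: x=-0.114, v=-0.313, θ=0.018, ω=0.192
apply F[12]=+0.987 → step 13: x=-0.120, v=-0.287, θ=0.021, ω=0.159
apply F[13]=+0.909 → step 14: x=-0.125, v=-0.262, θ=0.024, ω=0.131
apply F[14]=+0.839 → step 15: x=-0.130, v=-0.240, θ=0.026, ω=0.107
apply F[15]=+0.776 → step 16: x=-0.135, v=-0.219, θ=0.028, ω=0.085
apply F[16]=+0.720 → step 17: x=-0.139, v=-0.200, θ=0.030, ω=0.066
apply F[17]=+0.668 → step 18: x=-0.143, v=-0.183, θ=0.031, ω=0.050
apply F[18]=+0.621 → step 19: x=-0.146, v=-0.167, θ=0.032, ω=0.036
apply F[19]=+0.579 → step 20: x=-0.149, v=-0.152, θ=0.033, ω=0.024
apply F[20]=+0.540 → step 21: x=-0.152, v=-0.138, θ=0.033, ω=0.014
apply F[21]=+0.506 → step 22: x=-0.155, v=-0.125, θ=0.033, ω=0.005
apply F[22]=+0.473 → step 23: x=-0.157, v=-0.113, θ=0.033, ω=-0.003
apply F[23]=+0.445 → step 24: x=-0.160, v=-0.102, θ=0.033, ω=-0.010
apply F[24]=+0.418 → step 25: x=-0.161, v=-0.091, θ=0.033, ω=-0.015
apply F[25]=+0.393 → step 26: x=-0.163, v=-0.082, θ=0.032, ω=-0.020
apply F[26]=+0.371 → step 27: x=-0.165, v=-0.072, θ=0.032, ω=-0.024
apply F[27]=+0.350 → step 28: x=-0.166, v=-0.064, θ=0.031, ω=-0.027
apply F[28]=+0.331 → step 29: x=-0.167, v=-0.056, θ=0.031, ω=-0.030
apply F[29]=+0.313 → step 30: x=-0.168, v=-0.048, θ=0.030, ω=-0.032
Max |angle| over trajectory = 0.086 rad; bound = 0.177 → within bound.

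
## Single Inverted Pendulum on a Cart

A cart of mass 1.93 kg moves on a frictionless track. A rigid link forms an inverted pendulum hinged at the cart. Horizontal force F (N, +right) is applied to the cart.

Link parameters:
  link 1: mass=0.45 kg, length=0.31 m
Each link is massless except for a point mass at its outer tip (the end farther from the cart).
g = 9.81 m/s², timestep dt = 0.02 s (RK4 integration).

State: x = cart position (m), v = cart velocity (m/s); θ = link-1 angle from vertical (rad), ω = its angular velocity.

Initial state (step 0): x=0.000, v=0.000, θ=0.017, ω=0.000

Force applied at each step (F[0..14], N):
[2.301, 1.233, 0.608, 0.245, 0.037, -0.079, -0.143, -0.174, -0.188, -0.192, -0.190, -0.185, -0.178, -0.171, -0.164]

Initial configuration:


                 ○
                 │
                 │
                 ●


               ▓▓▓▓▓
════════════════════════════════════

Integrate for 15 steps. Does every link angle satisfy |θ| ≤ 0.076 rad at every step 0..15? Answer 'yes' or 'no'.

apply F[0]=+2.301 → step 1: x=0.000, v=0.023, θ=0.016, ω=-0.064
apply F[1]=+1.233 → step 2: x=0.001, v=0.035, θ=0.015, ω=-0.093
apply F[2]=+0.608 → step 3: x=0.002, v=0.041, θ=0.013, ω=-0.102
apply F[3]=+0.245 → step 4: x=0.002, v=0.043, θ=0.011, ω=-0.101
apply F[4]=+0.037 → step 5: x=0.003, v=0.043, θ=0.009, ω=-0.095
apply F[5]=-0.079 → step 6: x=0.004, v=0.042, θ=0.007, ω=-0.086
apply F[6]=-0.143 → step 7: x=0.005, v=0.040, θ=0.005, ω=-0.076
apply F[7]=-0.174 → step 8: x=0.006, v=0.038, θ=0.004, ω=-0.067
apply F[8]=-0.188 → step 9: x=0.006, v=0.036, θ=0.003, ω=-0.058
apply F[9]=-0.192 → step 10: x=0.007, v=0.034, θ=0.002, ω=-0.050
apply F[10]=-0.190 → step 11: x=0.008, v=0.032, θ=0.001, ω=-0.043
apply F[11]=-0.185 → step 12: x=0.008, v=0.030, θ=-0.000, ω=-0.036
apply F[12]=-0.178 → step 13: x=0.009, v=0.028, θ=-0.001, ω=-0.030
apply F[13]=-0.171 → step 14: x=0.009, v=0.026, θ=-0.001, ω=-0.026
apply F[14]=-0.164 → step 15: x=0.010, v=0.024, θ=-0.002, ω=-0.021
Max |angle| over trajectory = 0.017 rad; bound = 0.076 → within bound.

Answer: yes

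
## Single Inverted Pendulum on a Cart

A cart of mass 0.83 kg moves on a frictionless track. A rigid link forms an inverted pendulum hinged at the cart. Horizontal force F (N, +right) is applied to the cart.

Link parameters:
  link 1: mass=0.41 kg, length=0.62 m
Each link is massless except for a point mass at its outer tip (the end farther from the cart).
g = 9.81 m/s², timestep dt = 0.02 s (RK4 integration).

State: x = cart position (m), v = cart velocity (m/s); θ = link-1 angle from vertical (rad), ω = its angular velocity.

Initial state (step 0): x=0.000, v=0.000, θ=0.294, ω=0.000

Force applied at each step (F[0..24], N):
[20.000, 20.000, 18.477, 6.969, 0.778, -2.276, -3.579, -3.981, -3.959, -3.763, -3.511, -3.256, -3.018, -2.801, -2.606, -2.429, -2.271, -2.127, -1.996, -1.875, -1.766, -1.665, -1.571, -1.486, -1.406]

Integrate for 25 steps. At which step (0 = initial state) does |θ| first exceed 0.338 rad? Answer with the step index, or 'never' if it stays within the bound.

Answer: never

Derivation:
apply F[0]=+20.000 → step 1: x=0.004, v=0.437, θ=0.288, ω=-0.585
apply F[1]=+20.000 → step 2: x=0.018, v=0.878, θ=0.271, ω=-1.180
apply F[2]=+18.477 → step 3: x=0.039, v=1.290, θ=0.241, ω=-1.742
apply F[3]=+6.969 → step 4: x=0.066, v=1.438, θ=0.205, ω=-1.905
apply F[4]=+0.778 → step 5: x=0.095, v=1.443, θ=0.167, ω=-1.854
apply F[5]=-2.276 → step 6: x=0.123, v=1.377, θ=0.132, ω=-1.702
apply F[6]=-3.579 → step 7: x=0.150, v=1.283, θ=0.100, ω=-1.514
apply F[7]=-3.981 → step 8: x=0.175, v=1.180, θ=0.071, ω=-1.322
apply F[8]=-3.959 → step 9: x=0.197, v=1.079, θ=0.047, ω=-1.142
apply F[9]=-3.763 → step 10: x=0.218, v=0.986, θ=0.026, ω=-0.979
apply F[10]=-3.511 → step 11: x=0.237, v=0.900, θ=0.007, ω=-0.835
apply F[11]=-3.256 → step 12: x=0.254, v=0.821, θ=-0.008, ω=-0.709
apply F[12]=-3.018 → step 13: x=0.270, v=0.750, θ=-0.021, ω=-0.599
apply F[13]=-2.801 → step 14: x=0.284, v=0.685, θ=-0.032, ω=-0.503
apply F[14]=-2.606 → step 15: x=0.297, v=0.626, θ=-0.041, ω=-0.419
apply F[15]=-2.429 → step 16: x=0.309, v=0.572, θ=-0.049, ω=-0.346
apply F[16]=-2.271 → step 17: x=0.320, v=0.522, θ=-0.055, ω=-0.282
apply F[17]=-2.127 → step 18: x=0.330, v=0.476, θ=-0.060, ω=-0.227
apply F[18]=-1.996 → step 19: x=0.339, v=0.434, θ=-0.064, ω=-0.179
apply F[19]=-1.875 → step 20: x=0.347, v=0.396, θ=-0.068, ω=-0.138
apply F[20]=-1.766 → step 21: x=0.355, v=0.360, θ=-0.070, ω=-0.102
apply F[21]=-1.665 → step 22: x=0.362, v=0.327, θ=-0.072, ω=-0.071
apply F[22]=-1.571 → step 23: x=0.368, v=0.296, θ=-0.073, ω=-0.044
apply F[23]=-1.486 → step 24: x=0.374, v=0.267, θ=-0.074, ω=-0.021
apply F[24]=-1.406 → step 25: x=0.379, v=0.240, θ=-0.074, ω=-0.002
max |θ| = 0.294 ≤ 0.338 over all 26 states.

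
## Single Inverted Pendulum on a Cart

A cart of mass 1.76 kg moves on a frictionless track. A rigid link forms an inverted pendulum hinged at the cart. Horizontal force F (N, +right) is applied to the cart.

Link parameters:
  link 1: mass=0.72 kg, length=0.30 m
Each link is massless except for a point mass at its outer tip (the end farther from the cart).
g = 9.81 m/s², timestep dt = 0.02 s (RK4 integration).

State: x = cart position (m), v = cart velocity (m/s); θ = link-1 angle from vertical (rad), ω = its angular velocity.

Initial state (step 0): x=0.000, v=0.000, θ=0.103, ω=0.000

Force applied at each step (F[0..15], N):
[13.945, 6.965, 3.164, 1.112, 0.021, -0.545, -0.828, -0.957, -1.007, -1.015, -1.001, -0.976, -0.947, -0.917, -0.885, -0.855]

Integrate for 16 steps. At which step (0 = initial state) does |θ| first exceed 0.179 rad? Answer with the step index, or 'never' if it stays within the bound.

Answer: never

Derivation:
apply F[0]=+13.945 → step 1: x=0.001, v=0.150, θ=0.099, ω=-0.430
apply F[1]=+6.965 → step 2: x=0.005, v=0.221, θ=0.088, ω=-0.606
apply F[2]=+3.164 → step 3: x=0.010, v=0.251, θ=0.076, ω=-0.650
apply F[3]=+1.112 → step 4: x=0.015, v=0.258, θ=0.063, ω=-0.629
apply F[4]=+0.021 → step 5: x=0.020, v=0.253, θ=0.051, ω=-0.577
apply F[5]=-0.545 → step 6: x=0.025, v=0.244, θ=0.040, ω=-0.515
apply F[6]=-0.828 → step 7: x=0.030, v=0.231, θ=0.030, ω=-0.451
apply F[7]=-0.957 → step 8: x=0.034, v=0.219, θ=0.022, ω=-0.391
apply F[8]=-1.007 → step 9: x=0.039, v=0.206, θ=0.015, ω=-0.336
apply F[9]=-1.015 → step 10: x=0.043, v=0.193, θ=0.009, ω=-0.287
apply F[10]=-1.001 → step 11: x=0.046, v=0.181, θ=0.003, ω=-0.243
apply F[11]=-0.976 → step 12: x=0.050, v=0.170, θ=-0.001, ω=-0.206
apply F[12]=-0.947 → step 13: x=0.053, v=0.160, θ=-0.005, ω=-0.173
apply F[13]=-0.917 → step 14: x=0.056, v=0.150, θ=-0.008, ω=-0.144
apply F[14]=-0.885 → step 15: x=0.059, v=0.140, θ=-0.011, ω=-0.119
apply F[15]=-0.855 → step 16: x=0.062, v=0.132, θ=-0.013, ω=-0.098
max |θ| = 0.103 ≤ 0.179 over all 17 states.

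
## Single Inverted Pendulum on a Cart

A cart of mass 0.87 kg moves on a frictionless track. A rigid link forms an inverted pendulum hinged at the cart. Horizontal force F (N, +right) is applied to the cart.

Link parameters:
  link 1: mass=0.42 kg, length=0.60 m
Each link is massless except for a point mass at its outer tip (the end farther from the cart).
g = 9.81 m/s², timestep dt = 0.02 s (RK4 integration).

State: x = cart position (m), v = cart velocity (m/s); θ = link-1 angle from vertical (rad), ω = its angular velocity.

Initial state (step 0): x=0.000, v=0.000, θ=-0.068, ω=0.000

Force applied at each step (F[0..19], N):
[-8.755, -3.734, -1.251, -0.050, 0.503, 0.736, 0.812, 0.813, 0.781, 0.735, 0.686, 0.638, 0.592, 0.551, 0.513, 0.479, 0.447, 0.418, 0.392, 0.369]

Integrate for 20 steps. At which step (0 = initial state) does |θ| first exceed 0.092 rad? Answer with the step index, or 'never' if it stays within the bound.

Answer: never

Derivation:
apply F[0]=-8.755 → step 1: x=-0.002, v=-0.195, θ=-0.065, ω=0.302
apply F[1]=-3.734 → step 2: x=-0.007, v=-0.274, θ=-0.058, ω=0.414
apply F[2]=-1.251 → step 3: x=-0.012, v=-0.298, θ=-0.049, ω=0.436
apply F[3]=-0.050 → step 4: x=-0.018, v=-0.295, θ=-0.041, ω=0.417
apply F[4]=+0.503 → step 5: x=-0.024, v=-0.280, θ=-0.033, ω=0.380
apply F[5]=+0.736 → step 6: x=-0.029, v=-0.260, θ=-0.026, ω=0.337
apply F[6]=+0.812 → step 7: x=-0.034, v=-0.240, θ=-0.019, ω=0.295
apply F[7]=+0.813 → step 8: x=-0.039, v=-0.219, θ=-0.014, ω=0.256
apply F[8]=+0.781 → step 9: x=-0.043, v=-0.200, θ=-0.009, ω=0.221
apply F[9]=+0.735 → step 10: x=-0.047, v=-0.183, θ=-0.005, ω=0.189
apply F[10]=+0.686 → step 11: x=-0.051, v=-0.167, θ=-0.002, ω=0.161
apply F[11]=+0.638 → step 12: x=-0.054, v=-0.152, θ=0.001, ω=0.137
apply F[12]=+0.592 → step 13: x=-0.057, v=-0.139, θ=0.004, ω=0.116
apply F[13]=+0.551 → step 14: x=-0.059, v=-0.127, θ=0.006, ω=0.097
apply F[14]=+0.513 → step 15: x=-0.062, v=-0.115, θ=0.008, ω=0.081
apply F[15]=+0.479 → step 16: x=-0.064, v=-0.105, θ=0.009, ω=0.066
apply F[16]=+0.447 → step 17: x=-0.066, v=-0.096, θ=0.011, ω=0.054
apply F[17]=+0.418 → step 18: x=-0.068, v=-0.087, θ=0.012, ω=0.044
apply F[18]=+0.392 → step 19: x=-0.069, v=-0.079, θ=0.012, ω=0.034
apply F[19]=+0.369 → step 20: x=-0.071, v=-0.072, θ=0.013, ω=0.026
max |θ| = 0.068 ≤ 0.092 over all 21 states.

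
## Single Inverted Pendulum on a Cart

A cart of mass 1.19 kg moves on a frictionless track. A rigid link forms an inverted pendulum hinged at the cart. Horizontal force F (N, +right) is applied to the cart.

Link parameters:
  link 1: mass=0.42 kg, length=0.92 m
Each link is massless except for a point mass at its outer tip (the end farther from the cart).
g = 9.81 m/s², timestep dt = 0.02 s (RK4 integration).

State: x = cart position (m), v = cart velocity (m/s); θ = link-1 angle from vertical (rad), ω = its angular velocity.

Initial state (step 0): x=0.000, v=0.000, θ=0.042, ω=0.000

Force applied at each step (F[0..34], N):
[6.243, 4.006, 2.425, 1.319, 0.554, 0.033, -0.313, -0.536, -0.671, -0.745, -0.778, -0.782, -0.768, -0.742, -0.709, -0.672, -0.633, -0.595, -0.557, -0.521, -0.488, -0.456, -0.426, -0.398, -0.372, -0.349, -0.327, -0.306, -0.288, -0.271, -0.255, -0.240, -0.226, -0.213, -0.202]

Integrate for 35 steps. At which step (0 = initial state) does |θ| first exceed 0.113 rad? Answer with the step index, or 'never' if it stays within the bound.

Answer: never

Derivation:
apply F[0]=+6.243 → step 1: x=0.001, v=0.102, θ=0.041, ω=-0.102
apply F[1]=+4.006 → step 2: x=0.004, v=0.167, θ=0.038, ω=-0.163
apply F[2]=+2.425 → step 3: x=0.007, v=0.205, θ=0.035, ω=-0.197
apply F[3]=+1.319 → step 4: x=0.012, v=0.225, θ=0.031, ω=-0.212
apply F[4]=+0.554 → step 5: x=0.016, v=0.232, θ=0.026, ω=-0.214
apply F[5]=+0.033 → step 6: x=0.021, v=0.231, θ=0.022, ω=-0.207
apply F[6]=-0.313 → step 7: x=0.025, v=0.224, θ=0.018, ω=-0.196
apply F[7]=-0.536 → step 8: x=0.030, v=0.214, θ=0.014, ω=-0.181
apply F[8]=-0.671 → step 9: x=0.034, v=0.202, θ=0.011, ω=-0.165
apply F[9]=-0.745 → step 10: x=0.038, v=0.189, θ=0.008, ω=-0.149
apply F[10]=-0.778 → step 11: x=0.042, v=0.175, θ=0.005, ω=-0.133
apply F[11]=-0.782 → step 12: x=0.045, v=0.162, θ=0.002, ω=-0.118
apply F[12]=-0.768 → step 13: x=0.048, v=0.149, θ=0.000, ω=-0.103
apply F[13]=-0.742 → step 14: x=0.051, v=0.136, θ=-0.002, ω=-0.090
apply F[14]=-0.709 → step 15: x=0.053, v=0.125, θ=-0.003, ω=-0.078
apply F[15]=-0.672 → step 16: x=0.056, v=0.114, θ=-0.005, ω=-0.067
apply F[16]=-0.633 → step 17: x=0.058, v=0.103, θ=-0.006, ω=-0.057
apply F[17]=-0.595 → step 18: x=0.060, v=0.094, θ=-0.007, ω=-0.048
apply F[18]=-0.557 → step 19: x=0.062, v=0.085, θ=-0.008, ω=-0.040
apply F[19]=-0.521 → step 20: x=0.063, v=0.077, θ=-0.009, ω=-0.033
apply F[20]=-0.488 → step 21: x=0.065, v=0.069, θ=-0.009, ω=-0.026
apply F[21]=-0.456 → step 22: x=0.066, v=0.062, θ=-0.010, ω=-0.021
apply F[22]=-0.426 → step 23: x=0.067, v=0.056, θ=-0.010, ω=-0.016
apply F[23]=-0.398 → step 24: x=0.068, v=0.050, θ=-0.010, ω=-0.012
apply F[24]=-0.372 → step 25: x=0.069, v=0.044, θ=-0.011, ω=-0.008
apply F[25]=-0.349 → step 26: x=0.070, v=0.039, θ=-0.011, ω=-0.005
apply F[26]=-0.327 → step 27: x=0.071, v=0.034, θ=-0.011, ω=-0.002
apply F[27]=-0.306 → step 28: x=0.072, v=0.030, θ=-0.011, ω=0.001
apply F[28]=-0.288 → step 29: x=0.072, v=0.026, θ=-0.011, ω=0.003
apply F[29]=-0.271 → step 30: x=0.073, v=0.022, θ=-0.011, ω=0.005
apply F[30]=-0.255 → step 31: x=0.073, v=0.019, θ=-0.011, ω=0.006
apply F[31]=-0.240 → step 32: x=0.073, v=0.015, θ=-0.010, ω=0.008
apply F[32]=-0.226 → step 33: x=0.074, v=0.012, θ=-0.010, ω=0.009
apply F[33]=-0.213 → step 34: x=0.074, v=0.009, θ=-0.010, ω=0.010
apply F[34]=-0.202 → step 35: x=0.074, v=0.007, θ=-0.010, ω=0.010
max |θ| = 0.042 ≤ 0.113 over all 36 states.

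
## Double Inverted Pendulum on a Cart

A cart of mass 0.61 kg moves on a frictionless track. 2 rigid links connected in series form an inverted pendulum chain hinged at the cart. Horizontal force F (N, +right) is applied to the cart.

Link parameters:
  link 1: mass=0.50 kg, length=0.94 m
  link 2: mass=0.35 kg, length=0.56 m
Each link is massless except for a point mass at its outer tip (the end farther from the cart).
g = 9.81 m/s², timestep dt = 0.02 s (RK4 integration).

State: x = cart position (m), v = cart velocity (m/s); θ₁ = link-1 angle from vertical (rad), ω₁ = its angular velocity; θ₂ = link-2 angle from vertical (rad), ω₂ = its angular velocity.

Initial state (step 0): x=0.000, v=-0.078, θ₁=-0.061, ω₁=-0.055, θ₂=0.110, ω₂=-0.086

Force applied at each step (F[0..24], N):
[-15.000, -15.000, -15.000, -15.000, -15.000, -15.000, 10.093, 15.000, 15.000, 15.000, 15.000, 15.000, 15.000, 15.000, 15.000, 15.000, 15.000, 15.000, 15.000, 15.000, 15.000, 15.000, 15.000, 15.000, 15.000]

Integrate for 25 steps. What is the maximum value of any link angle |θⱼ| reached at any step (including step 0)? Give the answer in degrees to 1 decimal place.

Answer: 21.0°

Derivation:
apply F[0]=-15.000 → step 1: x=-0.006, v=-0.552, θ₁=-0.057, ω₁=0.408, θ₂=0.109, ω₂=0.026
apply F[1]=-15.000 → step 2: x=-0.022, v=-1.028, θ₁=-0.045, ω₁=0.879, θ₂=0.111, ω₂=0.128
apply F[2]=-15.000 → step 3: x=-0.047, v=-1.511, θ₁=-0.022, ω₁=1.365, θ₂=0.114, ω₂=0.211
apply F[3]=-15.000 → step 4: x=-0.083, v=-2.001, θ₁=0.010, ω₁=1.872, θ₂=0.119, ω₂=0.267
apply F[4]=-15.000 → step 5: x=-0.128, v=-2.497, θ₁=0.053, ω₁=2.399, θ₂=0.125, ω₂=0.293
apply F[5]=-15.000 → step 6: x=-0.182, v=-2.991, θ₁=0.106, ω₁=2.937, θ₂=0.131, ω₂=0.298
apply F[6]=+10.093 → step 7: x=-0.239, v=-2.677, θ₁=0.162, ω₁=2.635, θ₂=0.137, ω₂=0.297
apply F[7]=+15.000 → step 8: x=-0.288, v=-2.228, θ₁=0.210, ω₁=2.210, θ₂=0.143, ω₂=0.273
apply F[8]=+15.000 → step 9: x=-0.328, v=-1.803, θ₁=0.251, ω₁=1.832, θ₂=0.147, ω₂=0.218
apply F[9]=+15.000 → step 10: x=-0.360, v=-1.400, θ₁=0.284, ω₁=1.495, θ₂=0.151, ω₂=0.131
apply F[10]=+15.000 → step 11: x=-0.385, v=-1.016, θ₁=0.311, ω₁=1.193, θ₂=0.153, ω₂=0.015
apply F[11]=+15.000 → step 12: x=-0.401, v=-0.646, θ₁=0.332, ω₁=0.920, θ₂=0.151, ω₂=-0.126
apply F[12]=+15.000 → step 13: x=-0.410, v=-0.287, θ₁=0.348, ω₁=0.669, θ₂=0.147, ω₂=-0.290
apply F[13]=+15.000 → step 14: x=-0.413, v=0.065, θ₁=0.359, ω₁=0.434, θ₂=0.140, ω₂=-0.474
apply F[14]=+15.000 → step 15: x=-0.408, v=0.412, θ₁=0.365, ω₁=0.210, θ₂=0.128, ω₂=-0.674
apply F[15]=+15.000 → step 16: x=-0.396, v=0.758, θ₁=0.367, ω₁=-0.009, θ₂=0.113, ω₂=-0.890
apply F[16]=+15.000 → step 17: x=-0.378, v=1.106, θ₁=0.365, ω₁=-0.226, θ₂=0.093, ω₂=-1.118
apply F[17]=+15.000 → step 18: x=-0.352, v=1.458, θ₁=0.358, ω₁=-0.449, θ₂=0.068, ω₂=-1.357
apply F[18]=+15.000 → step 19: x=-0.319, v=1.817, θ₁=0.347, ω₁=-0.680, θ₂=0.038, ω₂=-1.604
apply F[19]=+15.000 → step 20: x=-0.279, v=2.186, θ₁=0.331, ω₁=-0.928, θ₂=0.004, ω₂=-1.854
apply F[20]=+15.000 → step 21: x=-0.232, v=2.569, θ₁=0.309, ω₁=-1.197, θ₂=-0.036, ω₂=-2.104
apply F[21]=+15.000 → step 22: x=-0.176, v=2.967, θ₁=0.282, ω₁=-1.494, θ₂=-0.080, ω₂=-2.345
apply F[22]=+15.000 → step 23: x=-0.113, v=3.384, θ₁=0.249, ω₁=-1.827, θ₂=-0.130, ω₂=-2.568
apply F[23]=+15.000 → step 24: x=-0.041, v=3.823, θ₁=0.209, ω₁=-2.203, θ₂=-0.183, ω₂=-2.759
apply F[24]=+15.000 → step 25: x=0.040, v=4.283, θ₁=0.161, ω₁=-2.629, θ₂=-0.240, ω₂=-2.901
Max |angle| over trajectory = 0.367 rad = 21.0°.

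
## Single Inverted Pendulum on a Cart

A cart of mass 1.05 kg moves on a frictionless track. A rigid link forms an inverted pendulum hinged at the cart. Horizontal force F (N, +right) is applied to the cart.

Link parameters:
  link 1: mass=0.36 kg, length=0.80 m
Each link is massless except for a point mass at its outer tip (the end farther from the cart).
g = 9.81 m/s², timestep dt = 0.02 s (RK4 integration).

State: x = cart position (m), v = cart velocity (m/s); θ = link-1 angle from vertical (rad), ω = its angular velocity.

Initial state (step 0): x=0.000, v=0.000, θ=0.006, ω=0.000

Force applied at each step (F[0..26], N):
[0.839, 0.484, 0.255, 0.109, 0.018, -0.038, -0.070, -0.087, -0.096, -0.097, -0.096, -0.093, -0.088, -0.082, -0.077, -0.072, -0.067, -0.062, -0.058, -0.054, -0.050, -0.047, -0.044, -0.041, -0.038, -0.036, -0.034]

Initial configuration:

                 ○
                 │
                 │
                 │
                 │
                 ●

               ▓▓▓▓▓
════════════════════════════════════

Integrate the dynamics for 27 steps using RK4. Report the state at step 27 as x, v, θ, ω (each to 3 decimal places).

apply F[0]=+0.839 → step 1: x=0.000, v=0.016, θ=0.006, ω=-0.018
apply F[1]=+0.484 → step 2: x=0.001, v=0.024, θ=0.005, ω=-0.028
apply F[2]=+0.255 → step 3: x=0.001, v=0.029, θ=0.005, ω=-0.032
apply F[3]=+0.109 → step 4: x=0.002, v=0.031, θ=0.004, ω=-0.033
apply F[4]=+0.018 → step 5: x=0.002, v=0.031, θ=0.003, ω=-0.032
apply F[5]=-0.038 → step 6: x=0.003, v=0.030, θ=0.003, ω=-0.030
apply F[6]=-0.070 → step 7: x=0.003, v=0.028, θ=0.002, ω=-0.028
apply F[7]=-0.087 → step 8: x=0.004, v=0.027, θ=0.002, ω=-0.025
apply F[8]=-0.096 → step 9: x=0.005, v=0.025, θ=0.001, ω=-0.022
apply F[9]=-0.097 → step 10: x=0.005, v=0.023, θ=0.001, ω=-0.020
apply F[10]=-0.096 → step 11: x=0.005, v=0.021, θ=0.000, ω=-0.017
apply F[11]=-0.093 → step 12: x=0.006, v=0.019, θ=0.000, ω=-0.015
apply F[12]=-0.088 → step 13: x=0.006, v=0.017, θ=-0.000, ω=-0.013
apply F[13]=-0.082 → step 14: x=0.007, v=0.016, θ=-0.000, ω=-0.011
apply F[14]=-0.077 → step 15: x=0.007, v=0.014, θ=-0.001, ω=-0.009
apply F[15]=-0.072 → step 16: x=0.007, v=0.013, θ=-0.001, ω=-0.008
apply F[16]=-0.067 → step 17: x=0.007, v=0.012, θ=-0.001, ω=-0.007
apply F[17]=-0.062 → step 18: x=0.008, v=0.011, θ=-0.001, ω=-0.005
apply F[18]=-0.058 → step 19: x=0.008, v=0.010, θ=-0.001, ω=-0.004
apply F[19]=-0.054 → step 20: x=0.008, v=0.009, θ=-0.001, ω=-0.004
apply F[20]=-0.050 → step 21: x=0.008, v=0.008, θ=-0.001, ω=-0.003
apply F[21]=-0.047 → step 22: x=0.008, v=0.007, θ=-0.001, ω=-0.002
apply F[22]=-0.044 → step 23: x=0.008, v=0.006, θ=-0.001, ω=-0.002
apply F[23]=-0.041 → step 24: x=0.009, v=0.006, θ=-0.001, ω=-0.001
apply F[24]=-0.038 → step 25: x=0.009, v=0.005, θ=-0.001, ω=-0.001
apply F[25]=-0.036 → step 26: x=0.009, v=0.004, θ=-0.001, ω=-0.000
apply F[26]=-0.034 → step 27: x=0.009, v=0.004, θ=-0.001, ω=0.000

Answer: x=0.009, v=0.004, θ=-0.001, ω=0.000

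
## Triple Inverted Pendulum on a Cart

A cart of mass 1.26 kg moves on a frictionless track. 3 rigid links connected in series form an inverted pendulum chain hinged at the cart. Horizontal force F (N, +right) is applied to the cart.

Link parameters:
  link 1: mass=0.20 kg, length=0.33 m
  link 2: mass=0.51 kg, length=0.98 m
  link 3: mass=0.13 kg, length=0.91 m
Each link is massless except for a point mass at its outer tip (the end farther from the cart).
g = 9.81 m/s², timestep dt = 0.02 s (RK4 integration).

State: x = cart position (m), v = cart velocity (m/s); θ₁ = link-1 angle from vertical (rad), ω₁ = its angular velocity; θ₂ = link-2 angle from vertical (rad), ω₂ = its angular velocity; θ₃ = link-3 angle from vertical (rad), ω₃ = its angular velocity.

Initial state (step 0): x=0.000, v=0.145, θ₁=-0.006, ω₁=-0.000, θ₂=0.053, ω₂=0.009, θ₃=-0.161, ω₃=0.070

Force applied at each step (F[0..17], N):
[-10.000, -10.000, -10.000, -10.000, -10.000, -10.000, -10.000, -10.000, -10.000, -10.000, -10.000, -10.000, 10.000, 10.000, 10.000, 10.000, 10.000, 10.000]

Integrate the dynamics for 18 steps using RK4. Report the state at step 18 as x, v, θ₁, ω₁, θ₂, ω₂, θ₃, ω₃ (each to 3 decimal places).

apply F[0]=-10.000 → step 1: x=0.001, v=-0.013, θ₁=-0.002, ω₁=0.368, θ₂=0.054, ω₂=0.067, θ₃=-0.160, ω₃=0.014
apply F[1]=-10.000 → step 2: x=-0.001, v=-0.172, θ₁=0.009, ω₁=0.756, θ₂=0.056, ω₂=0.120, θ₃=-0.160, ω₃=-0.042
apply F[2]=-10.000 → step 3: x=-0.006, v=-0.333, θ₁=0.028, ω₁=1.185, θ₂=0.058, ω₂=0.161, θ₃=-0.162, ω₃=-0.097
apply F[3]=-10.000 → step 4: x=-0.014, v=-0.497, θ₁=0.057, ω₁=1.673, θ₂=0.062, ω₂=0.185, θ₃=-0.164, ω₃=-0.149
apply F[4]=-10.000 → step 5: x=-0.025, v=-0.663, θ₁=0.096, ω₁=2.237, θ₂=0.066, ω₂=0.186, θ₃=-0.168, ω₃=-0.198
apply F[5]=-10.000 → step 6: x=-0.040, v=-0.832, θ₁=0.147, ω₁=2.880, θ₂=0.069, ω₂=0.166, θ₃=-0.172, ω₃=-0.239
apply F[6]=-10.000 → step 7: x=-0.059, v=-1.001, θ₁=0.211, ω₁=3.579, θ₂=0.072, ω₂=0.131, θ₃=-0.177, ω₃=-0.269
apply F[7]=-10.000 → step 8: x=-0.080, v=-1.167, θ₁=0.290, ω₁=4.278, θ₂=0.075, ω₂=0.103, θ₃=-0.183, ω₃=-0.283
apply F[8]=-10.000 → step 9: x=-0.105, v=-1.324, θ₁=0.382, ω₁=4.909, θ₂=0.077, ω₂=0.110, θ₃=-0.188, ω₃=-0.281
apply F[9]=-10.000 → step 10: x=-0.133, v=-1.470, θ₁=0.485, ω₁=5.424, θ₂=0.079, ω₂=0.172, θ₃=-0.194, ω₃=-0.267
apply F[10]=-10.000 → step 11: x=-0.164, v=-1.606, θ₁=0.598, ω₁=5.820, θ₂=0.084, ω₂=0.297, θ₃=-0.199, ω₃=-0.244
apply F[11]=-10.000 → step 12: x=-0.197, v=-1.731, θ₁=0.718, ω₁=6.122, θ₂=0.092, ω₂=0.481, θ₃=-0.204, ω₃=-0.216
apply F[12]=+10.000 → step 13: x=-0.231, v=-1.572, θ₁=0.840, ω₁=6.188, θ₂=0.101, ω₂=0.482, θ₃=-0.208, ω₃=-0.216
apply F[13]=+10.000 → step 14: x=-0.260, v=-1.411, θ₁=0.965, ω₁=6.322, θ₂=0.111, ω₂=0.496, θ₃=-0.212, ω₃=-0.214
apply F[14]=+10.000 → step 15: x=-0.287, v=-1.246, θ₁=1.094, ω₁=6.515, θ₂=0.121, ω₂=0.531, θ₃=-0.217, ω₃=-0.211
apply F[15]=+10.000 → step 16: x=-0.310, v=-1.077, θ₁=1.226, ω₁=6.768, θ₂=0.132, ω₂=0.596, θ₃=-0.221, ω₃=-0.206
apply F[16]=+10.000 → step 17: x=-0.330, v=-0.901, θ₁=1.365, ω₁=7.086, θ₂=0.145, ω₂=0.697, θ₃=-0.225, ω₃=-0.200
apply F[17]=+10.000 → step 18: x=-0.346, v=-0.718, θ₁=1.510, ω₁=7.482, θ₂=0.161, ω₂=0.847, θ₃=-0.229, ω₃=-0.193

Answer: x=-0.346, v=-0.718, θ₁=1.510, ω₁=7.482, θ₂=0.161, ω₂=0.847, θ₃=-0.229, ω₃=-0.193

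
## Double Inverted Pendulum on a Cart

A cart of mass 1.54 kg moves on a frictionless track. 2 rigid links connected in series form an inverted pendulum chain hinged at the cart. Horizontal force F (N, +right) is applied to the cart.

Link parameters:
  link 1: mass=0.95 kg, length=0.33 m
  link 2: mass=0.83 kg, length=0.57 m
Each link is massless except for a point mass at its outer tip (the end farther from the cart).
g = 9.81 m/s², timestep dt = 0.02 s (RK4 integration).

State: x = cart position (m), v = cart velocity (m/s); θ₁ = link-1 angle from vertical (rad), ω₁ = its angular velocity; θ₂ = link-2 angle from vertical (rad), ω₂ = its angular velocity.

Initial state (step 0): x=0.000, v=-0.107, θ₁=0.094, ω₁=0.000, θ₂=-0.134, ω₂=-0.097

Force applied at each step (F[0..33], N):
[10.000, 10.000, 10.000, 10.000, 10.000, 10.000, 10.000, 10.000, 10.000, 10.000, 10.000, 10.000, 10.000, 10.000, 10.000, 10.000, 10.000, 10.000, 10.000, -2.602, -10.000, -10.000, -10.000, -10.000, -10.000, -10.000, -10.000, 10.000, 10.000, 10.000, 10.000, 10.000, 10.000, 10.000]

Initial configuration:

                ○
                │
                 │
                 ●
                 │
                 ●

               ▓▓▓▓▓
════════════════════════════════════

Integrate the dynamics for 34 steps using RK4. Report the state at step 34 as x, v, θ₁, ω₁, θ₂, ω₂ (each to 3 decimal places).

apply F[0]=+10.000 → step 1: x=-0.001, v=0.002, θ₁=0.092, ω₁=-0.158, θ₂=-0.137, ω₂=-0.244
apply F[1]=+10.000 → step 2: x=0.000, v=0.111, θ₁=0.088, ω₁=-0.320, θ₂=-0.144, ω₂=-0.390
apply F[2]=+10.000 → step 3: x=0.003, v=0.222, θ₁=0.080, ω₁=-0.491, θ₂=-0.153, ω₂=-0.537
apply F[3]=+10.000 → step 4: x=0.009, v=0.336, θ₁=0.068, ω₁=-0.678, θ₂=-0.165, ω₂=-0.682
apply F[4]=+10.000 → step 5: x=0.017, v=0.453, θ₁=0.052, ω₁=-0.886, θ₂=-0.180, ω₂=-0.824
apply F[5]=+10.000 → step 6: x=0.027, v=0.573, θ₁=0.032, ω₁=-1.122, θ₂=-0.198, ω₂=-0.961
apply F[6]=+10.000 → step 7: x=0.040, v=0.699, θ₁=0.007, ω₁=-1.393, θ₂=-0.219, ω₂=-1.091
apply F[7]=+10.000 → step 8: x=0.055, v=0.831, θ₁=-0.024, ω₁=-1.706, θ₂=-0.242, ω₂=-1.211
apply F[8]=+10.000 → step 9: x=0.073, v=0.968, θ₁=-0.061, ω₁=-2.069, θ₂=-0.267, ω₂=-1.317
apply F[9]=+10.000 → step 10: x=0.094, v=1.111, θ₁=-0.107, ω₁=-2.486, θ₂=-0.294, ω₂=-1.404
apply F[10]=+10.000 → step 11: x=0.118, v=1.258, θ₁=-0.161, ω₁=-2.961, θ₂=-0.323, ω₂=-1.468
apply F[11]=+10.000 → step 12: x=0.144, v=1.405, θ₁=-0.226, ω₁=-3.489, θ₂=-0.353, ω₂=-1.508
apply F[12]=+10.000 → step 13: x=0.174, v=1.549, θ₁=-0.301, ω₁=-4.053, θ₂=-0.383, ω₂=-1.524
apply F[13]=+10.000 → step 14: x=0.206, v=1.680, θ₁=-0.388, ω₁=-4.628, θ₂=-0.414, ω₂=-1.526
apply F[14]=+10.000 → step 15: x=0.241, v=1.790, θ₁=-0.486, ω₁=-5.180, θ₂=-0.444, ω₂=-1.527
apply F[15]=+10.000 → step 16: x=0.277, v=1.872, θ₁=-0.595, ω₁=-5.677, θ₂=-0.475, ω₂=-1.549
apply F[16]=+10.000 → step 17: x=0.315, v=1.921, θ₁=-0.713, ω₁=-6.103, θ₂=-0.506, ω₂=-1.610
apply F[17]=+10.000 → step 18: x=0.354, v=1.938, θ₁=-0.838, ω₁=-6.456, θ₂=-0.540, ω₂=-1.725
apply F[18]=+10.000 → step 19: x=0.393, v=1.926, θ₁=-0.970, ω₁=-6.749, θ₂=-0.576, ω₂=-1.901
apply F[19]=-2.602 → step 20: x=0.430, v=1.794, θ₁=-1.107, ω₁=-6.932, θ₂=-0.615, ω₂=-2.039
apply F[20]=-10.000 → step 21: x=0.464, v=1.592, θ₁=-1.248, ω₁=-7.130, θ₂=-0.657, ω₂=-2.155
apply F[21]=-10.000 → step 22: x=0.494, v=1.371, θ₁=-1.393, ω₁=-7.390, θ₂=-0.702, ω₂=-2.314
apply F[22]=-10.000 → step 23: x=0.519, v=1.128, θ₁=-1.544, ω₁=-7.713, θ₂=-0.750, ω₂=-2.532
apply F[23]=-10.000 → step 24: x=0.538, v=0.860, θ₁=-1.702, ω₁=-8.105, θ₂=-0.803, ω₂=-2.829
apply F[24]=-10.000 → step 25: x=0.553, v=0.561, θ₁=-1.868, ω₁=-8.571, θ₂=-0.864, ω₂=-3.230
apply F[25]=-10.000 → step 26: x=0.561, v=0.230, θ₁=-2.045, ω₁=-9.116, θ₂=-0.934, ω₂=-3.771
apply F[26]=-10.000 → step 27: x=0.562, v=-0.135, θ₁=-2.234, ω₁=-9.728, θ₂=-1.016, ω₂=-4.500
apply F[27]=+10.000 → step 28: x=0.557, v=-0.319, θ₁=-2.430, ω₁=-9.860, θ₂=-1.117, ω₂=-5.683
apply F[28]=+10.000 → step 29: x=0.549, v=-0.464, θ₁=-2.626, ω₁=-9.690, θ₂=-1.244, ω₂=-7.010
apply F[29]=+10.000 → step 30: x=0.539, v=-0.534, θ₁=-2.814, ω₁=-8.995, θ₂=-1.398, ω₂=-8.385
apply F[30]=+10.000 → step 31: x=0.528, v=-0.514, θ₁=-2.981, ω₁=-7.614, θ₂=-1.579, ω₂=-9.656
apply F[31]=+10.000 → step 32: x=0.519, v=-0.419, θ₁=-3.114, ω₁=-5.569, θ₂=-1.783, ω₂=-10.719
apply F[32]=+10.000 → step 33: x=0.512, v=-0.283, θ₁=-3.200, ω₁=-3.007, θ₂=-2.007, ω₂=-11.626
apply F[33]=+10.000 → step 34: x=0.508, v=-0.122, θ₁=-3.231, ω₁=-0.027, θ₂=-2.248, ω₂=-12.595

Answer: x=0.508, v=-0.122, θ₁=-3.231, ω₁=-0.027, θ₂=-2.248, ω₂=-12.595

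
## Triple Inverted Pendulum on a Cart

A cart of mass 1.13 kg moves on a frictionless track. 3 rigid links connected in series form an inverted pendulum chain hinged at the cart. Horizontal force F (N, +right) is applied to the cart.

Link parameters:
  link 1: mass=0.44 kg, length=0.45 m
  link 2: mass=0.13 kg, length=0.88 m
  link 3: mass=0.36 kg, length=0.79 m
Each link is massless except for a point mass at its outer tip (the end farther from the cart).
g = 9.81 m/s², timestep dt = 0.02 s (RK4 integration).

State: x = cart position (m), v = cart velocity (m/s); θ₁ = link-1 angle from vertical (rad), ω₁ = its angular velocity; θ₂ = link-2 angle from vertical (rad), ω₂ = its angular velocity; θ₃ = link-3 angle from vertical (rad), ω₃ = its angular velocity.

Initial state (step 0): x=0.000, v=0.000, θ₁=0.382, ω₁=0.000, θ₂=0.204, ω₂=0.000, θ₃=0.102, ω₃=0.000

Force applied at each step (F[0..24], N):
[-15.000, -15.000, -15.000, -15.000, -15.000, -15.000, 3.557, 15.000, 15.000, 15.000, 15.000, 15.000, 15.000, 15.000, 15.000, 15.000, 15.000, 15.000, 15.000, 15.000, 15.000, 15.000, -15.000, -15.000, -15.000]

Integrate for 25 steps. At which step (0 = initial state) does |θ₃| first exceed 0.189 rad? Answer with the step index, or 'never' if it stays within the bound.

apply F[0]=-15.000 → step 1: x=-0.003, v=-0.287, θ₁=0.390, ω₁=0.784, θ₂=0.204, ω₂=-0.008, θ₃=0.102, ω₃=-0.033
apply F[1]=-15.000 → step 2: x=-0.011, v=-0.570, θ₁=0.413, ω₁=1.558, θ₂=0.204, ω₂=-0.017, θ₃=0.101, ω₃=-0.058
apply F[2]=-15.000 → step 3: x=-0.026, v=-0.844, θ₁=0.452, ω₁=2.310, θ₂=0.203, ω₂=-0.023, θ₃=0.099, ω₃=-0.071
apply F[3]=-15.000 → step 4: x=-0.045, v=-1.106, θ₁=0.505, ω₁=3.020, θ₂=0.203, ω₂=-0.019, θ₃=0.098, ω₃=-0.067
apply F[4]=-15.000 → step 5: x=-0.070, v=-1.350, θ₁=0.572, ω₁=3.670, θ₂=0.203, ω₂=0.006, θ₃=0.097, ω₃=-0.043
apply F[5]=-15.000 → step 6: x=-0.099, v=-1.573, θ₁=0.652, ω₁=4.244, θ₂=0.203, ω₂=0.066, θ₃=0.096, ω₃=-0.001
apply F[6]=+3.557 → step 7: x=-0.130, v=-1.517, θ₁=0.739, ω₁=4.441, θ₂=0.204, ω₂=0.055, θ₃=0.096, ω₃=-0.007
apply F[7]=+15.000 → step 8: x=-0.158, v=-1.300, θ₁=0.828, ω₁=4.500, θ₂=0.205, ω₂=-0.032, θ₃=0.096, ω₃=-0.043
apply F[8]=+15.000 → step 9: x=-0.182, v=-1.081, θ₁=0.919, ω₁=4.610, θ₂=0.203, ω₂=-0.123, θ₃=0.095, ω₃=-0.073
apply F[9]=+15.000 → step 10: x=-0.201, v=-0.858, θ₁=1.013, ω₁=4.763, θ₂=0.200, ω₂=-0.212, θ₃=0.093, ω₃=-0.096
apply F[10]=+15.000 → step 11: x=-0.216, v=-0.629, θ₁=1.110, ω₁=4.955, θ₂=0.195, ω₂=-0.294, θ₃=0.091, ω₃=-0.112
apply F[11]=+15.000 → step 12: x=-0.226, v=-0.391, θ₁=1.211, ω₁=5.183, θ₂=0.188, ω₂=-0.360, θ₃=0.089, ω₃=-0.121
apply F[12]=+15.000 → step 13: x=-0.232, v=-0.143, θ₁=1.317, ω₁=5.452, θ₂=0.180, ω₂=-0.404, θ₃=0.086, ω₃=-0.126
apply F[13]=+15.000 → step 14: x=-0.232, v=0.118, θ₁=1.429, ω₁=5.767, θ₂=0.172, ω₂=-0.416, θ₃=0.084, ω₃=-0.126
apply F[14]=+15.000 → step 15: x=-0.227, v=0.395, θ₁=1.548, ω₁=6.140, θ₂=0.164, ω₂=-0.386, θ₃=0.081, ω₃=-0.124
apply F[15]=+15.000 → step 16: x=-0.216, v=0.690, θ₁=1.675, ω₁=6.590, θ₂=0.157, ω₂=-0.300, θ₃=0.079, ω₃=-0.122
apply F[16]=+15.000 → step 17: x=-0.199, v=1.010, θ₁=1.813, ω₁=7.144, θ₂=0.153, ω₂=-0.138, θ₃=0.076, ω₃=-0.122
apply F[17]=+15.000 → step 18: x=-0.175, v=1.362, θ₁=1.962, ω₁=7.847, θ₂=0.152, ω₂=0.128, θ₃=0.074, ω₃=-0.129
apply F[18]=+15.000 → step 19: x=-0.144, v=1.757, θ₁=2.128, ω₁=8.764, θ₂=0.159, ω₂=0.547, θ₃=0.071, ω₃=-0.151
apply F[19]=+15.000 → step 20: x=-0.105, v=2.212, θ₁=2.315, ω₁=10.000, θ₂=0.176, ω₂=1.201, θ₃=0.067, ω₃=-0.211
apply F[20]=+15.000 → step 21: x=-0.055, v=2.741, θ₁=2.531, ω₁=11.702, θ₂=0.209, ω₂=2.238, θ₃=0.062, ω₃=-0.378
apply F[21]=+15.000 → step 22: x=0.005, v=3.333, θ₁=2.787, ω₁=13.957, θ₂=0.269, ω₂=3.915, θ₃=0.050, ω₃=-0.860
apply F[22]=-15.000 → step 23: x=0.072, v=3.304, θ₁=3.079, ω₁=15.090, θ₂=0.372, ω₂=6.334, θ₃=0.022, ω₃=-2.027
apply F[23]=-15.000 → step 24: x=0.135, v=2.947, θ₁=3.380, ω₁=14.819, θ₂=0.519, ω₂=8.172, θ₃=-0.032, ω₃=-3.285
apply F[24]=-15.000 → step 25: x=0.189, v=2.400, θ₁=3.666, ω₁=13.635, θ₂=0.691, ω₂=8.822, θ₃=-0.104, ω₃=-3.764
max |θ₃| = 0.104 ≤ 0.189 over all 26 states.

Answer: never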